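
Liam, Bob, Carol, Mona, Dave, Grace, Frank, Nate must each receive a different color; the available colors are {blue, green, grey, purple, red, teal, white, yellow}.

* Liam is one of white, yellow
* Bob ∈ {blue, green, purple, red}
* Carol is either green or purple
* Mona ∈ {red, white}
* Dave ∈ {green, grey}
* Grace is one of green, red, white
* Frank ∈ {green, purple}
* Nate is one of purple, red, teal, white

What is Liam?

Among the 8 variables, blue fits only Bob (and all 8 values in {blue, green, grey, purple, red, teal, white, yellow} must be used), so Bob = blue.
The 7 still-open variables draw from only 7 values {green, grey, purple, red, teal, white, yellow}, so each is used; only Dave can be grey, hence Dave = grey.
The 6 still-open variables draw from only 6 values {green, purple, red, teal, white, yellow}, so each is used; only Nate can be teal, hence Nate = teal.
The 5 still-open variables together cover exactly {green, purple, red, white, yellow} — 5 values for 5 variables — and yellow appears only in Liam's list, so Liam = yellow.

yellow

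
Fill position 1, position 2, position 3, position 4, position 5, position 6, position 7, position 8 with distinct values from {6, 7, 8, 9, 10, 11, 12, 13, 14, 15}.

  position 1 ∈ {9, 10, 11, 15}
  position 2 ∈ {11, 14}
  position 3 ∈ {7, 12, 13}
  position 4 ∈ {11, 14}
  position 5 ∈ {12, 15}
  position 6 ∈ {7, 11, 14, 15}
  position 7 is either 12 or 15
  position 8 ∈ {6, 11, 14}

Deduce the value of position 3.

13

position 2 and position 4 share exactly the 2 values {11, 14}; by pigeonhole those values go to them, so strike 11, 14 from position 1, position 6, position 8.
position 8 must be 6 (only option left).
position 5 and position 7 share exactly the 2 values {12, 15}; by pigeonhole those values go to them, so strike 12, 15 from position 1, position 3, position 6.
position 6's domain is down to {7}, so position 6 = 7. Remove 7 from position 3.
So position 3 = 13.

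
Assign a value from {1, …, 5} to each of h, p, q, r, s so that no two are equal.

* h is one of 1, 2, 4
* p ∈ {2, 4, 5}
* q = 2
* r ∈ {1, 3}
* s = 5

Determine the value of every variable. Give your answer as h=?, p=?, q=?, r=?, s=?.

h=1, p=4, q=2, r=3, s=5

q must be 2 (only option left). Eliminate 2 elsewhere: h, p.
s must be 5 (only option left). Remove 5 from p.
p must be 4 (only option left). Strike 4 from h.
h's domain is down to {1}, so h = 1. So r can't be 1.
r's domain is down to {3}, so r = 3.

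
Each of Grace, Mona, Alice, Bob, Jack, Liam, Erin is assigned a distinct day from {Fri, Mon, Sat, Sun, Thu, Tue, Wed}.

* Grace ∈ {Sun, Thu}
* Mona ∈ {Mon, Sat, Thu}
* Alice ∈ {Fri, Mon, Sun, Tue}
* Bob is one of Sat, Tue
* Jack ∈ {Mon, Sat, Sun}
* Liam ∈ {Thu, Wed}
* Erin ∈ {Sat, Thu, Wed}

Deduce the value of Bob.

Tue

The 7 variables draw from only 7 values {Fri, Mon, Sat, Sun, Thu, Tue, Wed}, so each is used; only Alice can be Fri, hence Alice = Fri.
Among the 6 still-open variables, Tue fits only Bob (and all 6 values in {Mon, Sat, Sun, Thu, Tue, Wed} must be used), so Bob = Tue.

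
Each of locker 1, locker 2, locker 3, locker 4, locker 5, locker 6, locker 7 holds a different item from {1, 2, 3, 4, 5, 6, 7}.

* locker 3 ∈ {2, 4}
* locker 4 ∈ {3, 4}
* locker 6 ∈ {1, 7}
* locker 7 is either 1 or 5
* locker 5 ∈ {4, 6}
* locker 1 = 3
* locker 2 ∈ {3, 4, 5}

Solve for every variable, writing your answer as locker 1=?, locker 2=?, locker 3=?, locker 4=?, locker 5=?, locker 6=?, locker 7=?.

locker 1=3, locker 2=5, locker 3=2, locker 4=4, locker 5=6, locker 6=7, locker 7=1

locker 1's domain is down to {3}, so locker 1 = 3. Eliminate 3 elsewhere: locker 2, locker 4.
locker 4 has just one choice, so locker 4 = 4. Remove 4 from locker 2, locker 3, locker 5.
locker 5's domain is down to {6}, so locker 5 = 6.
locker 2 has just one choice, so locker 2 = 5. Eliminate 5 elsewhere: locker 7.
That leaves locker 3 = 2.
locker 7's domain is down to {1}, so locker 7 = 1. Remove 1 from locker 6.
That leaves locker 6 = 7.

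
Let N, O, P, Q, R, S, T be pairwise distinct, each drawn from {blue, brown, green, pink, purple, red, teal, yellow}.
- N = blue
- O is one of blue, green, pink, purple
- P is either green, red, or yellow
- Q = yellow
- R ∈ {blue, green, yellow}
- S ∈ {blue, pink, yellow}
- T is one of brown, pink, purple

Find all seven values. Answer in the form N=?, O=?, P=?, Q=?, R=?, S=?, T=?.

N=blue, O=purple, P=red, Q=yellow, R=green, S=pink, T=brown

N has just one choice, so N = blue. Strike blue from O, R, S.
Q has just one choice, so Q = yellow. Eliminate yellow elsewhere: P, R, S.
That leaves R = green. Eliminate green elsewhere: O, P.
S's domain is down to {pink}, so S = pink. Remove pink from O, T.
That leaves O = purple. Remove purple from T.
P must be red (only option left).
That leaves T = brown.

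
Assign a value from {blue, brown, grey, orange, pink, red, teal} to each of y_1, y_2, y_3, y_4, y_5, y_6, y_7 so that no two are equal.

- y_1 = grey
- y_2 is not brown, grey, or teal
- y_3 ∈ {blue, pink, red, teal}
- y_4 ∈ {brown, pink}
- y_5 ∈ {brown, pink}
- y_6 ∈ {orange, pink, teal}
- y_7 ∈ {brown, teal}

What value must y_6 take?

y_1 must be grey (only option left).
y_4 and y_5 share exactly the 2 values {brown, pink}; by pigeonhole those values go to them, so strike brown, pink from y_2, y_3, y_6, y_7.
y_7's domain is down to {teal}, so y_7 = teal. Remove teal from y_3, y_6.
So y_6 = orange.

orange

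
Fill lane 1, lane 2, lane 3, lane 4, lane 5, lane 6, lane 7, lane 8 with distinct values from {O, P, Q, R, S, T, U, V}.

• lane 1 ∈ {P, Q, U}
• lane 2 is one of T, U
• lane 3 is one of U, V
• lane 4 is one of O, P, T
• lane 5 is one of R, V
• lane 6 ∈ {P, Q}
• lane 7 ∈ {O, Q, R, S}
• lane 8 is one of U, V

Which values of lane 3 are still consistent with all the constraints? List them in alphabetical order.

U, V

The 8 variables draw from only 8 values {O, P, Q, R, S, T, U, V}, so each is used; only lane 7 can be S, hence lane 7 = S.
The 7 still-open variables draw from only 7 values {O, P, Q, R, T, U, V}, so each is used; only lane 4 can be O, hence lane 4 = O.
The 6 still-open variables together cover exactly {P, Q, R, T, U, V} — 6 values for 6 variables — and R appears only in lane 5's list, so lane 5 = R.
The 5 still-open variables together cover exactly {P, Q, T, U, V} — 5 values for 5 variables — and T appears only in lane 2's list, so lane 2 = T.
lane 3 and lane 8 between them cover only {U, V} — a naked pair. Remove those values from lane 1.
No further eliminations apply; lane 3 can still be any of U, V.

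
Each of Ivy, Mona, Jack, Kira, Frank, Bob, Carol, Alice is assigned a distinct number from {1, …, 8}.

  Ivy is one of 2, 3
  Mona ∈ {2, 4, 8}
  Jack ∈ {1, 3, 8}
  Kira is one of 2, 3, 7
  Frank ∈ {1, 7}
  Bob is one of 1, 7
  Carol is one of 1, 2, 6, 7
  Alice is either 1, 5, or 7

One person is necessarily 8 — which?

Jack

The 8 variables together cover exactly {1, 2, 3, 4, 5, 6, 7, 8} — 8 values for 8 variables — and 4 appears only in Mona's list, so Mona = 4.
The 7 still-open variables together cover exactly {1, 2, 3, 5, 6, 7, 8} — 7 values for 7 variables — and 5 appears only in Alice's list, so Alice = 5.
The 6 still-open variables draw from only 6 values {1, 2, 3, 6, 7, 8}, so each is used; only Carol can be 6, hence Carol = 6.
Among the 5 still-open variables, 8 fits only Jack (and all 5 values in {1, 2, 3, 7, 8} must be used), so Jack = 8.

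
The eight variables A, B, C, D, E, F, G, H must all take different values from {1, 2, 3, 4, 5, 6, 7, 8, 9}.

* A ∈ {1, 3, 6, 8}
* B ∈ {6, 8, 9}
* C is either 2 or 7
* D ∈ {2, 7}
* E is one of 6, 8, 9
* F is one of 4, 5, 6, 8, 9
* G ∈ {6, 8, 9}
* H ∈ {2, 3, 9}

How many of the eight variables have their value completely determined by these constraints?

2

C and D between them cover only {2, 7} — a naked pair. Remove those values from H.
B, E, G between them cover only {6, 8, 9} — a naked triple. Remove those values from A, F, H.
H's domain is down to {3}, so H = 3. Strike 3 from A.
A's domain is down to {1}, so A = 1.
Determined: A=1, H=3. The other variables each still have more than one consistent value. That makes 2.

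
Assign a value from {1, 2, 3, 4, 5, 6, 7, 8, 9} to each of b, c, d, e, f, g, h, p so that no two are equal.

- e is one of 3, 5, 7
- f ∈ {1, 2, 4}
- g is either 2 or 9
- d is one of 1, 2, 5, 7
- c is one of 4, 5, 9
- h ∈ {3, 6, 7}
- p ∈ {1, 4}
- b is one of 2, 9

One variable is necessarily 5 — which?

c

Among the 8 variables, 6 fits only h (and all 8 values in {1, 2, 3, 4, 5, 6, 7, 9} must be used), so h = 6.
Among the 7 still-open variables, 3 fits only e (and all 7 values in {1, 2, 3, 4, 5, 7, 9} must be used), so e = 3.
The 6 still-open variables together cover exactly {1, 2, 4, 5, 7, 9} — 6 values for 6 variables — and 7 appears only in d's list, so d = 7.
The 5 still-open variables draw from only 5 values {1, 2, 4, 5, 9}, so each is used; only c can be 5, hence c = 5.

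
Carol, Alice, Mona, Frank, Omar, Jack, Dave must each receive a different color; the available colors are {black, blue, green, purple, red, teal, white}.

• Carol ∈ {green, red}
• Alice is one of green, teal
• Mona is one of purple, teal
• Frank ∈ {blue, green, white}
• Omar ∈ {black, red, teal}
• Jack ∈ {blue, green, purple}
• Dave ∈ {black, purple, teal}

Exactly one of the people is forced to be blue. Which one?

The 7 variables together cover exactly {black, blue, green, purple, red, teal, white} — 7 values for 7 variables — and white appears only in Frank's list, so Frank = white.
The 6 still-open variables together cover exactly {black, blue, green, purple, red, teal} — 6 values for 6 variables — and blue appears only in Jack's list, so Jack = blue.

Jack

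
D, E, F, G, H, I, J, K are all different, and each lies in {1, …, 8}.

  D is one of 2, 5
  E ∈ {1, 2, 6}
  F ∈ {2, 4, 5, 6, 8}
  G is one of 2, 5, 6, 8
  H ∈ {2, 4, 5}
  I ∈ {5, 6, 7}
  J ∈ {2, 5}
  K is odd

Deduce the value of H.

The 8 variables draw from only 8 values {1, 2, 3, 4, 5, 6, 7, 8}, so each is used; only K can be 3, hence K = 3.
The 7 still-open variables draw from only 7 values {1, 2, 4, 5, 6, 7, 8}, so each is used; only E can be 1, hence E = 1.
The 6 still-open variables together cover exactly {2, 4, 5, 6, 7, 8} — 6 values for 6 variables — and 7 appears only in I's list, so I = 7.
The 2 variables D and J are confined to {2, 5}, which locks those values in; drop them from F, G, H.
So H = 4.

4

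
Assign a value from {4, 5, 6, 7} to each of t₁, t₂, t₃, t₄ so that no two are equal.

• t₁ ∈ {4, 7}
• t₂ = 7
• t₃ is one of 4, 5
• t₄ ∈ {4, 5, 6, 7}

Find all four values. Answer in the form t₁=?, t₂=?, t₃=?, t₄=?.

t₁=4, t₂=7, t₃=5, t₄=6

t₂ must be 7 (only option left). Remove 7 from t₁, t₄.
That leaves t₁ = 4. Remove 4 from t₃, t₄.
That leaves t₃ = 5. So t₄ can't be 5.
t₄ has just one choice, so t₄ = 6.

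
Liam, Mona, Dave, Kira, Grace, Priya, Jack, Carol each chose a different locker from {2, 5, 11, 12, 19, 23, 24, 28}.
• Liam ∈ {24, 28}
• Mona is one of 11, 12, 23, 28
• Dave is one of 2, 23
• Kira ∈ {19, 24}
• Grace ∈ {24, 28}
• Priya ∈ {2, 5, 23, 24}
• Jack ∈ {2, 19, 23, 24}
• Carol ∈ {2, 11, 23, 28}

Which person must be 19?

Kira

The 8 variables together cover exactly {2, 5, 11, 12, 19, 23, 24, 28} — 8 values for 8 variables — and 5 appears only in Priya's list, so Priya = 5.
The 7 still-open variables draw from only 7 values {2, 11, 12, 19, 23, 24, 28}, so each is used; only Mona can be 12, hence Mona = 12.
The 6 still-open variables draw from only 6 values {2, 11, 19, 23, 24, 28}, so each is used; only Carol can be 11, hence Carol = 11.
Liam and Grace share exactly the 2 values {24, 28}; by pigeonhole those values go to them, so strike 24, 28 from Kira, Jack.
So 19 goes to Kira.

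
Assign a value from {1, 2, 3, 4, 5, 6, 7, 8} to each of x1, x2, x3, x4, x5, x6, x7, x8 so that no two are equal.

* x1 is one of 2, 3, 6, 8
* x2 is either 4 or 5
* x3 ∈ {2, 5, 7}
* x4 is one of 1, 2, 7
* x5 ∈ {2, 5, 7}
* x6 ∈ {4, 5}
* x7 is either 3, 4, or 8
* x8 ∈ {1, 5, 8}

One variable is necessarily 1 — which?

The 8 variables together cover exactly {1, 2, 3, 4, 5, 6, 7, 8} — 8 values for 8 variables — and 6 appears only in x1's list, so x1 = 6.
The 7 still-open variables draw from only 7 values {1, 2, 3, 4, 5, 7, 8}, so each is used; only x7 can be 3, hence x7 = 3.
The 6 still-open variables draw from only 6 values {1, 2, 4, 5, 7, 8}, so each is used; only x8 can be 8, hence x8 = 8.
The 5 still-open variables together cover exactly {1, 2, 4, 5, 7} — 5 values for 5 variables — and 1 appears only in x4's list, so x4 = 1.

x4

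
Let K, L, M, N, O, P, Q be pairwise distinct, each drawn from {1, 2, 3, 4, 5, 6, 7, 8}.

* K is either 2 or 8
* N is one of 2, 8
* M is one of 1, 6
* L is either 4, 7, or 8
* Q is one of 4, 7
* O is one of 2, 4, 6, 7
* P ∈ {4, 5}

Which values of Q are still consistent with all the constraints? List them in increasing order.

4, 7

Among the 7 variables, 1 fits only M (and all 7 values in {1, 2, 4, 5, 6, 7, 8} must be used), so M = 1.
Among the 6 still-open variables, 5 fits only P (and all 6 values in {2, 4, 5, 6, 7, 8} must be used), so P = 5.
Among the 5 still-open variables, 6 fits only O (and all 5 values in {2, 4, 6, 7, 8} must be used), so O = 6.
The 2 variables K and N are confined to {2, 8}, which locks those values in; drop them from L.
No further eliminations apply; Q can still be any of 4, 7.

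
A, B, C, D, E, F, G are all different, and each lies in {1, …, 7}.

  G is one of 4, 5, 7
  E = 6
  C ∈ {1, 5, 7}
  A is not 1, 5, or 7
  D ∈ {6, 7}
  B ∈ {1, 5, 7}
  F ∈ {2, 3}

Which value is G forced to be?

4

E's domain is down to {6}, so E = 6. Remove 6 from A, D.
D must be 7 (only option left). Eliminate 7 elsewhere: B, C, G.
The 2 variables B and C are confined to {1, 5}, which locks those values in; drop them from G.
So G = 4.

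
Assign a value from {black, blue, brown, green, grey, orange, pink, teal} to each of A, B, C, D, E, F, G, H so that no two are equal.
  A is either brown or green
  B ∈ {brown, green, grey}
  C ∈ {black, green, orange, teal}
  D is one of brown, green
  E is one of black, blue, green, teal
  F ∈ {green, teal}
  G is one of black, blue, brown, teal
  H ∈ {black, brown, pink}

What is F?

teal

Among the 8 variables, grey fits only B (and all 8 values in {black, blue, brown, green, grey, orange, pink, teal} must be used), so B = grey.
The 7 still-open variables draw from only 7 values {black, blue, brown, green, orange, pink, teal}, so each is used; only C can be orange, hence C = orange.
Among the 6 still-open variables, pink fits only H (and all 6 values in {black, blue, brown, green, pink, teal} must be used), so H = pink.
A and D share exactly the 2 values {brown, green}; by pigeonhole those values go to them, so strike brown, green from E, F, G.
So F = teal.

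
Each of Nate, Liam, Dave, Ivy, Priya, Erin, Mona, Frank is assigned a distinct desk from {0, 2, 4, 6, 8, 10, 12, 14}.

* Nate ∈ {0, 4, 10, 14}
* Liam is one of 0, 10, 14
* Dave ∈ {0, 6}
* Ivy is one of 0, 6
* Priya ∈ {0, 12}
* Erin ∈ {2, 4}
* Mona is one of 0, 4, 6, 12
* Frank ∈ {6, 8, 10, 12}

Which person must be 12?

The 8 variables draw from only 8 values {0, 2, 4, 6, 8, 10, 12, 14}, so each is used; only Erin can be 2, hence Erin = 2.
Among the 7 still-open variables, 8 fits only Frank (and all 7 values in {0, 4, 6, 8, 10, 12, 14} must be used), so Frank = 8.
The 2 variables Dave and Ivy are confined to {0, 6}, which locks those values in; drop them from Nate, Liam, Priya, Mona.
So 12 goes to Priya.

Priya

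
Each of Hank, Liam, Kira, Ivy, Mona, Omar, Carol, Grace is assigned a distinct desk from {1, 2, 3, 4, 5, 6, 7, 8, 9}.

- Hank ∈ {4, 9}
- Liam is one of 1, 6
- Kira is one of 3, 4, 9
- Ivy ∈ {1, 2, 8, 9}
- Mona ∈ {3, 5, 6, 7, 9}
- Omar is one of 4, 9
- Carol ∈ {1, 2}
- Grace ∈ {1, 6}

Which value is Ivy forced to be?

Hank and Omar between them cover only {4, 9} — a naked pair. Remove those values from Kira, Ivy, Mona.
That leaves Kira = 3. Eliminate 3 elsewhere: Mona.
Liam and Grace share exactly the 2 values {1, 6}; by pigeonhole those values go to them, so strike 1, 6 from Ivy, Mona, Carol.
Carol has just one choice, so Carol = 2. Strike 2 from Ivy.
So Ivy = 8.

8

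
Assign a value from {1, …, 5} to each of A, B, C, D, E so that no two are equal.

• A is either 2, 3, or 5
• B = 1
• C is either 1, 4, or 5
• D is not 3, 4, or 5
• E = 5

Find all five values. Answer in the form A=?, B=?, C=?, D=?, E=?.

A=3, B=1, C=4, D=2, E=5

B's domain is down to {1}, so B = 1. So C, D can't be 1.
D must be 2 (only option left). Strike 2 from A.
E must be 5 (only option left). So A, C can't be 5.
A must be 3 (only option left).
C has just one choice, so C = 4.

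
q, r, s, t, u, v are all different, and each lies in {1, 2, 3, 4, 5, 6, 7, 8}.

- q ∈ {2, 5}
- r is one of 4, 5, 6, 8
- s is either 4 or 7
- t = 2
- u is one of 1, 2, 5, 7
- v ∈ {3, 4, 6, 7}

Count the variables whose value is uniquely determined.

t has just one choice, so t = 2. Strike 2 from q, u.
q must be 5 (only option left). Strike 5 from r, u.
Determined: q=5, t=2. The other variables each still have more than one consistent value. That makes 2.

2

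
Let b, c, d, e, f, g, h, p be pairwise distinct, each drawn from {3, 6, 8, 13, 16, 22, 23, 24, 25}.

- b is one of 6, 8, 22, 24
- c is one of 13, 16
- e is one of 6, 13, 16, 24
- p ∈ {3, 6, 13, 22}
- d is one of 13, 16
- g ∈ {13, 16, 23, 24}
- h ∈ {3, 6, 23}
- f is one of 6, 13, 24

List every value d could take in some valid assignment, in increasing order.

The 8 variables together cover exactly {3, 6, 8, 13, 16, 22, 23, 24} — 8 values for 8 variables — and 8 appears only in b's list, so b = 8.
Among the 7 still-open variables, 22 fits only p (and all 7 values in {3, 6, 13, 16, 22, 23, 24} must be used), so p = 22.
The 6 still-open variables draw from only 6 values {3, 6, 13, 16, 23, 24}, so each is used; only h can be 3, hence h = 3.
The 5 still-open variables draw from only 5 values {6, 13, 16, 23, 24}, so each is used; only g can be 23, hence g = 23.
The 2 variables c and d are confined to {13, 16}, which locks those values in; drop them from e, f.
No further eliminations apply; d can still be any of 13, 16.

13, 16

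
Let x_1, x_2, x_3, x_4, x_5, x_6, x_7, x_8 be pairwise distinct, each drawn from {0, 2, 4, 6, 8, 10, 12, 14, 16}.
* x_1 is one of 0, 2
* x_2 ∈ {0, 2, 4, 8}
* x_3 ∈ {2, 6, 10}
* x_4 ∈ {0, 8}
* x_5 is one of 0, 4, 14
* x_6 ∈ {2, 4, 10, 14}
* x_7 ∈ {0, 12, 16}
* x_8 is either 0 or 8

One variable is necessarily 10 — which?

x_4 and x_8 share exactly the 2 values {0, 8}; by pigeonhole those values go to them, so strike 0, 8 from x_1, x_2, x_5, x_7.
That leaves x_1 = 2. Remove 2 from x_2, x_3, x_6.
x_2 has just one choice, so x_2 = 4. Strike 4 from x_5, x_6.
x_5's domain is down to {14}, so x_5 = 14. Strike 14 from x_6.
So 10 goes to x_6.

x_6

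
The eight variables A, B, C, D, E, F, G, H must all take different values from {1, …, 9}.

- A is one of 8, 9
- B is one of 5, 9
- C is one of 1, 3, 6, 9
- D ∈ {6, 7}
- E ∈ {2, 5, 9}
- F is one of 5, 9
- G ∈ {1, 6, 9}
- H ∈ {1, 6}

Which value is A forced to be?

The 8 variables draw from only 8 values {1, 2, 3, 5, 6, 7, 8, 9}, so each is used; only E can be 2, hence E = 2.
The 7 still-open variables together cover exactly {1, 3, 5, 6, 7, 8, 9} — 7 values for 7 variables — and 3 appears only in C's list, so C = 3.
The 6 still-open variables together cover exactly {1, 5, 6, 7, 8, 9} — 6 values for 6 variables — and 7 appears only in D's list, so D = 7.
Among the 5 still-open variables, 8 fits only A (and all 5 values in {1, 5, 6, 8, 9} must be used), so A = 8.

8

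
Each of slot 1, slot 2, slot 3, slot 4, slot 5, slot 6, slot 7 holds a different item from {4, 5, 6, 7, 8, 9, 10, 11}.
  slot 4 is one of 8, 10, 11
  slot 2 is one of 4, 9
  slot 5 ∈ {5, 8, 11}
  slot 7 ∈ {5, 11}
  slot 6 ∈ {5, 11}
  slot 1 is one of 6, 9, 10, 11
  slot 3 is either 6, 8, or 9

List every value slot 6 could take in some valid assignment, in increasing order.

The 7 variables together cover exactly {4, 5, 6, 8, 9, 10, 11} — 7 values for 7 variables — and 4 appears only in slot 2's list, so slot 2 = 4.
The 2 variables slot 6 and slot 7 are confined to {5, 11}, which locks those values in; drop them from slot 1, slot 4, slot 5.
That leaves slot 5 = 8. Strike 8 from slot 3, slot 4.
That leaves slot 4 = 10. So slot 1 can't be 10.
No further eliminations apply; slot 6 can still be any of 5, 11.

5, 11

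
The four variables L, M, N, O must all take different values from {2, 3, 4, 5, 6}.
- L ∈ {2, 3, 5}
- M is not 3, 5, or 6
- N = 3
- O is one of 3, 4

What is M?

N's domain is down to {3}, so N = 3. Eliminate 3 elsewhere: L, O.
That leaves O = 4. Eliminate 4 elsewhere: M.
So M = 2.

2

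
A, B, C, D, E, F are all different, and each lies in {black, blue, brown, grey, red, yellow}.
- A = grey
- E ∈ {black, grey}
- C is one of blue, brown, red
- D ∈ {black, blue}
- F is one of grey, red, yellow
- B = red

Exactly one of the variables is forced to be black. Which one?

A has just one choice, so A = grey. Remove grey from E, F.
So black goes to E.

E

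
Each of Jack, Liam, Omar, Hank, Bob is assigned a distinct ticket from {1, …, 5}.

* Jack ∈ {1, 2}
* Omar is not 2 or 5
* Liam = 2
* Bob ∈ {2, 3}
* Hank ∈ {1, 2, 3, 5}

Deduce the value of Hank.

Liam has just one choice, so Liam = 2. Remove 2 from Jack, Hank, Bob.
Bob's domain is down to {3}, so Bob = 3. Eliminate 3 elsewhere: Omar, Hank.
That leaves Jack = 1. Eliminate 1 elsewhere: Omar, Hank.
So Hank = 5.

5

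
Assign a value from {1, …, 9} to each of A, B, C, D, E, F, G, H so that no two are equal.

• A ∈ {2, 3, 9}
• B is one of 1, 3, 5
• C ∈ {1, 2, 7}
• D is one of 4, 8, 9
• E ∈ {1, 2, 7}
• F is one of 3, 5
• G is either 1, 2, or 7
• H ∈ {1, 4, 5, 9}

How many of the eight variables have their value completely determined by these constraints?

Among the 8 variables, 8 fits only D (and all 8 values in {1, 2, 3, 4, 5, 7, 8, 9} must be used), so D = 8.
The 7 still-open variables together cover exactly {1, 2, 3, 4, 5, 7, 9} — 7 values for 7 variables — and 4 appears only in H's list, so H = 4.
Among the 6 still-open variables, 9 fits only A (and all 6 values in {1, 2, 3, 5, 7, 9} must be used), so A = 9.
C, E, G between them cover only {1, 2, 7} — a naked triple. Remove those values from B.
Determined: A=9, D=8, H=4. The other variables each still have more than one consistent value. That makes 3.

3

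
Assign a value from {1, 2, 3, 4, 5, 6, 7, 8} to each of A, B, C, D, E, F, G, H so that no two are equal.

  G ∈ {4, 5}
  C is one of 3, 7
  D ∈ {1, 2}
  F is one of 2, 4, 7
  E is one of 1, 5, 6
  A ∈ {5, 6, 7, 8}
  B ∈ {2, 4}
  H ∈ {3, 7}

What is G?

Among the 8 variables, 8 fits only A (and all 8 values in {1, 2, 3, 4, 5, 6, 7, 8} must be used), so A = 8.
The 7 still-open variables draw from only 7 values {1, 2, 3, 4, 5, 6, 7}, so each is used; only E can be 6, hence E = 6.
Among the 6 still-open variables, 1 fits only D (and all 6 values in {1, 2, 3, 4, 5, 7} must be used), so D = 1.
The 5 still-open variables together cover exactly {2, 3, 4, 5, 7} — 5 values for 5 variables — and 5 appears only in G's list, so G = 5.

5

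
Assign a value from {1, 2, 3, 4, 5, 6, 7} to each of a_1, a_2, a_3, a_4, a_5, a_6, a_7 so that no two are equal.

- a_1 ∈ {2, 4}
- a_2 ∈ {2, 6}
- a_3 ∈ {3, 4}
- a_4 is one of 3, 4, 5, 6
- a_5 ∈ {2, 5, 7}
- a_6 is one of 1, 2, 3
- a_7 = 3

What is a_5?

7

a_7 must be 3 (only option left). Strike 3 from a_3, a_4, a_6.
That leaves a_3 = 4. Strike 4 from a_1, a_4.
That leaves a_1 = 2. Remove 2 from a_2, a_5, a_6.
a_2 must be 6 (only option left). Eliminate 6 elsewhere: a_4.
a_4's domain is down to {5}, so a_4 = 5. So a_5 can't be 5.
So a_5 = 7.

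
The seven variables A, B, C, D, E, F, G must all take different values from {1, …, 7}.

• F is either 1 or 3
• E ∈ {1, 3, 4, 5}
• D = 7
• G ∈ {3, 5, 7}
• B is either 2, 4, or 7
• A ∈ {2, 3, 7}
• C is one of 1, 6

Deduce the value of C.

D must be 7 (only option left). Eliminate 7 elsewhere: A, B, G.
Among the 6 still-open variables, 6 fits only C (and all 6 values in {1, 2, 3, 4, 5, 6} must be used), so C = 6.

6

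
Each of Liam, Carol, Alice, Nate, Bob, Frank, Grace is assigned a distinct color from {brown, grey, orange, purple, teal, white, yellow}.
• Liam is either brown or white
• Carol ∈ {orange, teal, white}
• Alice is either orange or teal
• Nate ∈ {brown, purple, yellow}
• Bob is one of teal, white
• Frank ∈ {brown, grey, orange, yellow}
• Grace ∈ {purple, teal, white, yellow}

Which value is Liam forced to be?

brown

Among the 7 variables, grey fits only Frank (and all 7 values in {brown, grey, orange, purple, teal, white, yellow} must be used), so Frank = grey.
The 3 variables Carol, Alice, Bob are confined to {orange, teal, white}, which locks those values in; drop them from Liam, Grace.
So Liam = brown.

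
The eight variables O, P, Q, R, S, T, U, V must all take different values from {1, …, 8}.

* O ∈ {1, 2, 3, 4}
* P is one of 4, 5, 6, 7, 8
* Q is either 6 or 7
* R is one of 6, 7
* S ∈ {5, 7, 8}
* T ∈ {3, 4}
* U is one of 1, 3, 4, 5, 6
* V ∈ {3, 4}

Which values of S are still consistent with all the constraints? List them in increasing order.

5, 8

The 8 variables together cover exactly {1, 2, 3, 4, 5, 6, 7, 8} — 8 values for 8 variables — and 2 appears only in O's list, so O = 2.
Among the 7 still-open variables, 1 fits only U (and all 7 values in {1, 3, 4, 5, 6, 7, 8} must be used), so U = 1.
Q and R between them cover only {6, 7} — a naked pair. Remove those values from P, S.
T and V between them cover only {3, 4} — a naked pair. Remove those values from P.
No further eliminations apply; S can still be any of 5, 8.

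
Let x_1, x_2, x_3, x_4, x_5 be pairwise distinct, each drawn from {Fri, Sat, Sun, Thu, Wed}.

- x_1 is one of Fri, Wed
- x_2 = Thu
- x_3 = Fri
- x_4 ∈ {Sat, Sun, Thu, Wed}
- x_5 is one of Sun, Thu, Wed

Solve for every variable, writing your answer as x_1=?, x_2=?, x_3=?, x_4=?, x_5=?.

x_2 has just one choice, so x_2 = Thu. Remove Thu from x_4, x_5.
x_3 has just one choice, so x_3 = Fri. So x_1 can't be Fri.
x_1 must be Wed (only option left). Eliminate Wed elsewhere: x_4, x_5.
That leaves x_5 = Sun. Strike Sun from x_4.
x_4 must be Sat (only option left).

x_1=Wed, x_2=Thu, x_3=Fri, x_4=Sat, x_5=Sun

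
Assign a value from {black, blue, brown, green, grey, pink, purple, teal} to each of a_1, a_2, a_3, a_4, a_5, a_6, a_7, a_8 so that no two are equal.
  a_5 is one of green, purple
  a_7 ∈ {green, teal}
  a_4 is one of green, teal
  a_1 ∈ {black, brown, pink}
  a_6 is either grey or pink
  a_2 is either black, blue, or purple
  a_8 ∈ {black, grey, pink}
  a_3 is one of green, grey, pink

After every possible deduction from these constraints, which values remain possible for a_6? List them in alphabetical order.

The 8 variables together cover exactly {black, blue, brown, green, grey, pink, purple, teal} — 8 values for 8 variables — and blue appears only in a_2's list, so a_2 = blue.
The 7 still-open variables draw from only 7 values {black, brown, green, grey, pink, purple, teal}, so each is used; only a_1 can be brown, hence a_1 = brown.
Among the 6 still-open variables, black fits only a_8 (and all 6 values in {black, green, grey, pink, purple, teal} must be used), so a_8 = black.
Among the 5 still-open variables, purple fits only a_5 (and all 5 values in {green, grey, pink, purple, teal} must be used), so a_5 = purple.
a_4 and a_7 between them cover only {green, teal} — a naked pair. Remove those values from a_3.
No further eliminations apply; a_6 can still be any of grey, pink.

grey, pink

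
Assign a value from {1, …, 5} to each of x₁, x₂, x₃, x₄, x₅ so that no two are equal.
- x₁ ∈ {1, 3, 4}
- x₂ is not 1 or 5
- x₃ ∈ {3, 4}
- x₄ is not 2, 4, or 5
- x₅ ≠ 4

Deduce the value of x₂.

2

Among the 5 variables, 5 fits only x₅ (and all 5 values in {1, 2, 3, 4, 5} must be used), so x₅ = 5.
The 4 still-open variables draw from only 4 values {1, 2, 3, 4}, so each is used; only x₂ can be 2, hence x₂ = 2.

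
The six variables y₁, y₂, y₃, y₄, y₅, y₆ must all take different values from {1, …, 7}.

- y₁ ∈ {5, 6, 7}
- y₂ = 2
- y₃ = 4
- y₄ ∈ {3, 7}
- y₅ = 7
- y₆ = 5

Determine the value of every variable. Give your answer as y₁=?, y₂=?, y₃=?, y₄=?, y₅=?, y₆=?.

y₁=6, y₂=2, y₃=4, y₄=3, y₅=7, y₆=5

y₂ has just one choice, so y₂ = 2.
y₃ must be 4 (only option left).
y₅'s domain is down to {7}, so y₅ = 7. So y₁, y₄ can't be 7.
y₆'s domain is down to {5}, so y₆ = 5. Strike 5 from y₁.
y₁ has just one choice, so y₁ = 6.
y₄ has just one choice, so y₄ = 3.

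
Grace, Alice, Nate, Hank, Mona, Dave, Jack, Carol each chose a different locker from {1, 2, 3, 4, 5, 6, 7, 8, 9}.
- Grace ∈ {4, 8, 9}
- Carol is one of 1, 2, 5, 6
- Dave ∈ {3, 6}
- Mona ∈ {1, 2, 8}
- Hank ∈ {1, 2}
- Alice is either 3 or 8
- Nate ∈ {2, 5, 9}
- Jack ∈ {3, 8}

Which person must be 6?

Among the 8 variables, 4 fits only Grace (and all 8 values in {1, 2, 3, 4, 5, 6, 8, 9} must be used), so Grace = 4.
Among the 7 still-open variables, 9 fits only Nate (and all 7 values in {1, 2, 3, 5, 6, 8, 9} must be used), so Nate = 9.
The 6 still-open variables together cover exactly {1, 2, 3, 5, 6, 8} — 6 values for 6 variables — and 5 appears only in Carol's list, so Carol = 5.
The 5 still-open variables draw from only 5 values {1, 2, 3, 6, 8}, so each is used; only Dave can be 6, hence Dave = 6.

Dave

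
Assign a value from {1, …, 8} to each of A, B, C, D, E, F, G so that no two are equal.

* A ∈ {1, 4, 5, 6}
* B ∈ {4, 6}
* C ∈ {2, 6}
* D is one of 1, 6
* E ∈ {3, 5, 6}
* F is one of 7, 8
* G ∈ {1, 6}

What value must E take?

3

D and G between them cover only {1, 6} — a naked pair. Remove those values from A, B, C, E.
B has just one choice, so B = 4. Eliminate 4 elsewhere: A.
That leaves C = 2.
That leaves A = 5. Eliminate 5 elsewhere: E.
So E = 3.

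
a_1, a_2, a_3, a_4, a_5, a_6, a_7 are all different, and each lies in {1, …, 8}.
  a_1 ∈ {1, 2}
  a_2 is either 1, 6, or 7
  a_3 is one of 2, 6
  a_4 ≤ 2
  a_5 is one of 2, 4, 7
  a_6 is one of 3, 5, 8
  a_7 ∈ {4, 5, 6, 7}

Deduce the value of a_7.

5

The 2 variables a_1 and a_4 are confined to {1, 2}, which locks those values in; drop them from a_2, a_3, a_5.
That leaves a_3 = 6. Remove 6 from a_2, a_7.
a_2 must be 7 (only option left). Strike 7 from a_5, a_7.
a_5's domain is down to {4}, so a_5 = 4. So a_7 can't be 4.
So a_7 = 5.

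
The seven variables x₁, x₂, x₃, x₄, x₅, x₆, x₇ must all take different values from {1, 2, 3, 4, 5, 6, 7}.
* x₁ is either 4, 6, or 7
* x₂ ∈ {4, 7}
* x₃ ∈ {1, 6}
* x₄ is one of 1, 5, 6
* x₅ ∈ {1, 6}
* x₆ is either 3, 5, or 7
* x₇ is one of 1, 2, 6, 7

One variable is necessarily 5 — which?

x₄

The 7 variables together cover exactly {1, 2, 3, 4, 5, 6, 7} — 7 values for 7 variables — and 2 appears only in x₇'s list, so x₇ = 2.
Among the 6 still-open variables, 3 fits only x₆ (and all 6 values in {1, 3, 4, 5, 6, 7} must be used), so x₆ = 3.
Among the 5 still-open variables, 5 fits only x₄ (and all 5 values in {1, 4, 5, 6, 7} must be used), so x₄ = 5.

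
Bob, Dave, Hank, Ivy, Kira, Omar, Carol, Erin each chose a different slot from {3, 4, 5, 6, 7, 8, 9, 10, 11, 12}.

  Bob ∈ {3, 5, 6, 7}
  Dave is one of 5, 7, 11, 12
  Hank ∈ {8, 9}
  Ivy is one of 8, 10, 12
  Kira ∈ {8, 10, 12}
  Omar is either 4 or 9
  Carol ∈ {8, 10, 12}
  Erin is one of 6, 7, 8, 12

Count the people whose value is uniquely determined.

Ivy, Kira, Carol between them cover only {8, 10, 12} — a naked triple. Remove those values from Dave, Hank, Erin.
Hank must be 9 (only option left). Remove 9 from Omar.
Omar's domain is down to {4}, so Omar = 4.
Determined: Hank=9, Omar=4. The other people each still have more than one consistent value. That makes 2.

2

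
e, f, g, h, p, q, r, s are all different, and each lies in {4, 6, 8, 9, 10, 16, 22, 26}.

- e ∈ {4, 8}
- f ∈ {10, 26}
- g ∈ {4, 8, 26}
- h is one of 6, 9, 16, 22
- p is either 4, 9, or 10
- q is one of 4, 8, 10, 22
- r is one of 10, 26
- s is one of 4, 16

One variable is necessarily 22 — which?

Among the 8 variables, 6 fits only h (and all 8 values in {4, 6, 8, 9, 10, 16, 22, 26} must be used), so h = 6.
The 7 still-open variables together cover exactly {4, 8, 9, 10, 16, 22, 26} — 7 values for 7 variables — and 9 appears only in p's list, so p = 9.
Among the 6 still-open variables, 16 fits only s (and all 6 values in {4, 8, 10, 16, 22, 26} must be used), so s = 16.
Among the 5 still-open variables, 22 fits only q (and all 5 values in {4, 8, 10, 22, 26} must be used), so q = 22.

q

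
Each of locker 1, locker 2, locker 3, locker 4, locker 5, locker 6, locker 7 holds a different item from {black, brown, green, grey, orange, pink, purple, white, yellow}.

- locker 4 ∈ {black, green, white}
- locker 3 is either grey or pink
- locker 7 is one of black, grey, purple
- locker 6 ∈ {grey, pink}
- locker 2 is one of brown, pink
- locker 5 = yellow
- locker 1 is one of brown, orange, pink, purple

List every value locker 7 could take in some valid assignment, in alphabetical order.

locker 5's domain is down to {yellow}, so locker 5 = yellow.
The 2 variables locker 3 and locker 6 are confined to {grey, pink}, which locks those values in; drop them from locker 1, locker 2, locker 7.
That leaves locker 2 = brown. Strike brown from locker 1.
No further eliminations apply; locker 7 can still be any of black, purple.

black, purple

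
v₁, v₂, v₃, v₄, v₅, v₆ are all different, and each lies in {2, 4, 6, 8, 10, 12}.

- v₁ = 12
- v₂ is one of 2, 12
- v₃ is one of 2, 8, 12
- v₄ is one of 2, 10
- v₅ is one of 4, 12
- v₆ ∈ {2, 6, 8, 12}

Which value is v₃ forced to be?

8

v₁ must be 12 (only option left). So v₂, v₃, v₅, v₆ can't be 12.
That leaves v₂ = 2. Remove 2 from v₃, v₄, v₆.
So v₃ = 8.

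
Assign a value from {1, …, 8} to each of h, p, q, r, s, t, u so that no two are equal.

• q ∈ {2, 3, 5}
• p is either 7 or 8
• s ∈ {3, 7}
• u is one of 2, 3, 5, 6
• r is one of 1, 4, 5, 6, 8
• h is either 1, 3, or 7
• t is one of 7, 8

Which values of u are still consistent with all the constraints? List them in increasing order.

2, 5, 6

p and t between them cover only {7, 8} — a naked pair. Remove those values from h, r, s.
s has just one choice, so s = 3. Remove 3 from h, q, u.
h must be 1 (only option left). So r can't be 1.
No further eliminations apply; u can still be any of 2, 5, 6.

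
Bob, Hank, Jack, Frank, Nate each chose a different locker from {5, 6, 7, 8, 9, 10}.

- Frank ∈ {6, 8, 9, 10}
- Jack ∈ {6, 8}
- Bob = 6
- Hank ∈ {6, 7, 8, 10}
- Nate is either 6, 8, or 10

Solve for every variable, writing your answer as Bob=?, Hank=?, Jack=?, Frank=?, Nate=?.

Bob=6, Hank=7, Jack=8, Frank=9, Nate=10

Bob must be 6 (only option left). Eliminate 6 elsewhere: Hank, Jack, Frank, Nate.
That leaves Jack = 8. Remove 8 from Hank, Frank, Nate.
That leaves Nate = 10. Strike 10 from Hank, Frank.
Hank has just one choice, so Hank = 7.
Frank has just one choice, so Frank = 9.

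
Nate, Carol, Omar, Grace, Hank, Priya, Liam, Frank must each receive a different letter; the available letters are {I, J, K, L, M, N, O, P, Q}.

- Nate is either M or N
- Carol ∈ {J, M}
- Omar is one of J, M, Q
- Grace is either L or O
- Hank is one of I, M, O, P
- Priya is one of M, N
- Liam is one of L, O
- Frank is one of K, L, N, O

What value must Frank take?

The 2 variables Nate and Priya are confined to {M, N}, which locks those values in; drop them from Carol, Omar, Hank, Frank.
Carol has just one choice, so Carol = J. Eliminate J elsewhere: Omar.
Omar has just one choice, so Omar = Q.
The 2 variables Grace and Liam are confined to {L, O}, which locks those values in; drop them from Hank, Frank.
So Frank = K.

K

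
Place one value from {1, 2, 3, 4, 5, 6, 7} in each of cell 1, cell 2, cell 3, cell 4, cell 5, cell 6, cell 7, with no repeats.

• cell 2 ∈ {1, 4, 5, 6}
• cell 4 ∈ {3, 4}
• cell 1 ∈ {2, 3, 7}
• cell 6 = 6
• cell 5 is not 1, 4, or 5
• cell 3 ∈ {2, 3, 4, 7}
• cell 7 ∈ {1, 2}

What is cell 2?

cell 6's domain is down to {6}, so cell 6 = 6. So cell 2, cell 5 can't be 6.
The 6 still-open variables together cover exactly {1, 2, 3, 4, 5, 7} — 6 values for 6 variables — and 5 appears only in cell 2's list, so cell 2 = 5.

5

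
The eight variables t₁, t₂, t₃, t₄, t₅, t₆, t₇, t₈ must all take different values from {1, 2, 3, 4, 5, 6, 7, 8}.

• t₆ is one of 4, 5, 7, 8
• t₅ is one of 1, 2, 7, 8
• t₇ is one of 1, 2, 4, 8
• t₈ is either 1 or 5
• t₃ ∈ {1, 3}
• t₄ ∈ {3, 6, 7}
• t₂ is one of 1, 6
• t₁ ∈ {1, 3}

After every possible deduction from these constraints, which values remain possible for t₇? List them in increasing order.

t₁ and t₃ share exactly the 2 values {1, 3}; by pigeonhole those values go to them, so strike 1, 3 from t₂, t₄, t₅, t₇, t₈.
t₂ has just one choice, so t₂ = 6. Eliminate 6 elsewhere: t₄.
t₄ has just one choice, so t₄ = 7. Eliminate 7 elsewhere: t₅, t₆.
t₈ must be 5 (only option left). Remove 5 from t₆.
No further eliminations apply; t₇ can still be any of 2, 4, 8.

2, 4, 8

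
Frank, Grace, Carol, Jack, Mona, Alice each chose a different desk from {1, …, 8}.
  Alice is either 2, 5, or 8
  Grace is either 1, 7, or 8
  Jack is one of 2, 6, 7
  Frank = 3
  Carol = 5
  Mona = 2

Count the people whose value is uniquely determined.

Frank has just one choice, so Frank = 3.
Carol has just one choice, so Carol = 5. Strike 5 from Alice.
That leaves Mona = 2. So Jack, Alice can't be 2.
Alice has just one choice, so Alice = 8. Remove 8 from Grace.
Determined: Frank=3, Carol=5, Mona=2, Alice=8. The other people each still have more than one consistent value. That makes 4.

4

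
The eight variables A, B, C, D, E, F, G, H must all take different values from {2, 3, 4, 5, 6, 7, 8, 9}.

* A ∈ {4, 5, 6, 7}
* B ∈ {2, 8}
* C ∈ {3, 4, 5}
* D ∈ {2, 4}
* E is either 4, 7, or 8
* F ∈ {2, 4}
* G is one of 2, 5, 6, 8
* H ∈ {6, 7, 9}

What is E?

The 8 variables together cover exactly {2, 3, 4, 5, 6, 7, 8, 9} — 8 values for 8 variables — and 3 appears only in C's list, so C = 3.
Among the 7 still-open variables, 9 fits only H (and all 7 values in {2, 4, 5, 6, 7, 8, 9} must be used), so H = 9.
D and F share exactly the 2 values {2, 4}; by pigeonhole those values go to them, so strike 2, 4 from A, B, E, G.
B must be 8 (only option left). So E, G can't be 8.
So E = 7.

7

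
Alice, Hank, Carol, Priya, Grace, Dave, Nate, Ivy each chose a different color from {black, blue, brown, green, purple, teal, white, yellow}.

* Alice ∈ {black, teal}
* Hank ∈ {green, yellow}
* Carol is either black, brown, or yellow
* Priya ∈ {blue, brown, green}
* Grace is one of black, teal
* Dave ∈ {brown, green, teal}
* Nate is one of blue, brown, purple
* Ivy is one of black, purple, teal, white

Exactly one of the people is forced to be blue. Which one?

Priya

The 8 variables together cover exactly {black, blue, brown, green, purple, teal, white, yellow} — 8 values for 8 variables — and white appears only in Ivy's list, so Ivy = white.
The 7 still-open variables draw from only 7 values {black, blue, brown, green, purple, teal, yellow}, so each is used; only Nate can be purple, hence Nate = purple.
The 6 still-open variables draw from only 6 values {black, blue, brown, green, teal, yellow}, so each is used; only Priya can be blue, hence Priya = blue.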